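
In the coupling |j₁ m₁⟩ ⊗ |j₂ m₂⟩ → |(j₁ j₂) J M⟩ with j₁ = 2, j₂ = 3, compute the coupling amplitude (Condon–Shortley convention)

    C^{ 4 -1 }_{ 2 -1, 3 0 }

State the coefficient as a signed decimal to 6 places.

−√(3/14) ≈ -0.462910

triangle: 1!*3!*5!/10! = 720/3628800
(j±m)!: 1!*3!*3!*3!*3!*5! = 155520
prefactor² = (2J+1)*Δ*N² = 1944/7
  k=0: +1/(0!*1!*3!*3!*0!*2!) = 1/72
  k=1: −1/(1!*0!*2!*2!*1!*3!) = -1/24
Σ = -1/36  ⇒  CG² = 1944/7*(-1/36)² = 3/14
CG = −√(3/14) = -0.462910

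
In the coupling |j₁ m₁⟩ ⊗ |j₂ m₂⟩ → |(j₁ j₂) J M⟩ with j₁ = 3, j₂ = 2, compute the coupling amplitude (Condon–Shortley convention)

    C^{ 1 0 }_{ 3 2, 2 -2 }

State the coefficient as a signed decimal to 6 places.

j₁+j₂−J=4  J+j₁−j₂=2  J−j₁+j₂=0  j₁+j₂+J+1=7
(j₁±m₁, j₂±m₂, J±M) = (5,1,0,4,1,1)
P² = 576/7
sum k=0..0:
  [0] +1/24 = 1/24
S = 1/24
C² = P²·S² = 1/7 ; C = +0.377964

+√(1/7) = +0.377964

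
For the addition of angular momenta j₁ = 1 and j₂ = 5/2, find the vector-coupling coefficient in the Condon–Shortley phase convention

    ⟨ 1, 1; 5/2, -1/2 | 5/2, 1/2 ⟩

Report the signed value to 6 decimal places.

j₁+j₂−J=1  J+j₁−j₂=1  J−j₁+j₂=4  j₁+j₂+J+1=7
(j₁±m₁, j₂±m₂, J±M) = (2,0,2,3,3,2)
P² = 288/35
sum k=0..0:
  [0] +1/4 = 1/4
S = 1/4
C² = P²·S² = 18/35 ; C = +0.717137

+0.717137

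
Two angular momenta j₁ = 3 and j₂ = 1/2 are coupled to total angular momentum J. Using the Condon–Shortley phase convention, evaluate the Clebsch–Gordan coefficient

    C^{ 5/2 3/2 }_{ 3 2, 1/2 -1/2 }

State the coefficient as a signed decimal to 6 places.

+0.845154  (= +√(5/7))

triangle: 1!×5!×0!/7! = 120/5040
(j±m)!: 5!×1!×0!×1!×4!×1! = 2880
prefactor² = (2J+1)×Δ×N² = 2880/7
  k=0: +1/(0!×1!×1!×0!×4!×0!) = 1/24
Σ = 1/24  ⇒  CG² = 2880/7×1/24² = 5/7
CG = +√(5/7) = +0.845154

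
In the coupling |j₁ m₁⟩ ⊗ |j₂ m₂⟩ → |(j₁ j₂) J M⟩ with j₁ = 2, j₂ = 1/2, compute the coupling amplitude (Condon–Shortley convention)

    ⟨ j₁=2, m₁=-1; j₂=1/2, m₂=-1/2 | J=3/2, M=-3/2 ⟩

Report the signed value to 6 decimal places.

j₁+j₂−J=1  J+j₁−j₂=3  J−j₁+j₂=0  j₁+j₂+J+1=5
(j₁±m₁, j₂±m₂, J±M) = (1,3,0,1,0,3)
P² = 36/5
sum k=0..0:
  [0] +1/6 = 1/6
S = 1/6
C² = P²·S² = 1/5 ; C = +0.447214

+√(1/5) ≈ +0.447214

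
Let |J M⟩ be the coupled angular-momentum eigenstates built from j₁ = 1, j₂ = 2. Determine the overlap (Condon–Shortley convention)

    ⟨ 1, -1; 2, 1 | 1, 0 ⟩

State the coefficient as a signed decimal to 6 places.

+0.547723  (= +√(3/10))

triangle: 2!×0!×2!/5! = 4/120
(j±m)!: 0!×2!×3!×1!×1!×1! = 12
prefactor² = (2J+1)×Δ×N² = 6/5
  k=2: +1/(2!×0!×0!×1!×0!×1!) = 1/2
Σ = 1/2  ⇒  CG² = 6/5×1/2² = 3/10
CG = +√(3/10) = +0.547723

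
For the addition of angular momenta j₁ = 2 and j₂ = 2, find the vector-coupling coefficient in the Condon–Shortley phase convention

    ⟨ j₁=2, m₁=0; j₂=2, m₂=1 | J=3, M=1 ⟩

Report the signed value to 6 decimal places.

j₁+j₂−J=1  J+j₁−j₂=3  J−j₁+j₂=3  j₁+j₂+J+1=8
(j₁±m₁, j₂±m₂, J±M) = (2,2,3,1,4,2)
P² = 36/5
sum k=0..1:
  [0] +1/12 = 1/12
  [1] −1/4 = -1/4
S = -1/6
C² = P²·S² = 1/5 ; C = -0.447214

−√(1/5) ≈ -0.447214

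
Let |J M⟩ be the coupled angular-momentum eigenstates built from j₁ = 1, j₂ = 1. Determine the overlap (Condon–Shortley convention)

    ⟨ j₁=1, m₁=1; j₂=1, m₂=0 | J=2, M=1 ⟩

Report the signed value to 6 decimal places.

triangle: 0!·2!·2!/5! = 4/120
(j±m)!: 2!·0!·1!·1!·3!·1! = 12
prefactor² = (2J+1)·Δ·N² = 2
  k=0: +1/(0!·0!·0!·1!·2!·1!) = 1/2
Σ = 1/2  ⇒  CG² = 2·1/2² = 1/2
CG = +√(1/2) = +0.707107

+√(1/2) ≈ +0.707107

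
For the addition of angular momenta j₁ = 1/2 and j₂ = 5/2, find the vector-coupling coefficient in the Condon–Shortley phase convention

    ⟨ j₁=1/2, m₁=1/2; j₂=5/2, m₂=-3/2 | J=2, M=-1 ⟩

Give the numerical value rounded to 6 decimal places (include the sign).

+√(2/3) ≈ +0.816497

triangle: 1!×0!×4!/6! = 24/720
(j±m)!: 1!×0!×1!×4!×1!×3! = 144
prefactor² = (2J+1)×Δ×N² = 24
  k=0: +1/(0!×1!×0!×1!×0!×3!) = 1/6
Σ = 1/6  ⇒  CG² = 24×1/6² = 2/3
CG = +√(2/3) = +0.816497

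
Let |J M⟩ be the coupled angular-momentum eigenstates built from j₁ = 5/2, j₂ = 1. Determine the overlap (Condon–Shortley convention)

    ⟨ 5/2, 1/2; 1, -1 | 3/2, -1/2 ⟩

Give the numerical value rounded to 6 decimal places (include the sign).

+0.447214

√[4·2!3!0!/6! · 3!2!0!2!1!2!] = √(16/5)
  +(−1)^0/∏(0,2,2,0,1,0)! = 1/4  (running 1/4)
⟨..|..⟩ = √(16/5)·(1/4) = +0.447214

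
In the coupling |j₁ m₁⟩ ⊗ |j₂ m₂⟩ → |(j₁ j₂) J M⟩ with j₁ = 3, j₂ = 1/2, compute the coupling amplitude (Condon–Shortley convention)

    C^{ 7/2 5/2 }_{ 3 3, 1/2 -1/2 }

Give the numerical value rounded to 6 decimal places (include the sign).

+√(1/7) = +0.377964

j₁+j₂−J=0  J+j₁−j₂=6  J−j₁+j₂=1  j₁+j₂+J+1=8
(j₁±m₁, j₂±m₂, J±M) = (6,0,0,1,6,1)
P² = 518400/7
sum k=0..0:
  [0] +1/720 = 1/720
S = 1/720
C² = P²·S² = 1/7 ; C = +0.377964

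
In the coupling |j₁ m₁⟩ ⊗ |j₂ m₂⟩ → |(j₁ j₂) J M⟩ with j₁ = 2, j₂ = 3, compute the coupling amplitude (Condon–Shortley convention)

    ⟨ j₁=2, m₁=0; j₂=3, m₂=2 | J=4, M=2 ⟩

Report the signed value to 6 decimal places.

-0.585540

triangle: 1!·3!·5!/10! = 720/3628800
(j±m)!: 2!·2!·5!·1!·6!·2! = 691200
prefactor² = (2J+1)·Δ·N² = 8640/7
  k=0: +1/(0!·1!·2!·5!·1!·0!) = 1/240
  k=1: −1/(1!·0!·1!·4!·2!·1!) = -1/48
Σ = -1/60  ⇒  CG² = 8640/7·(-1/60)² = 12/35
CG = −√(12/35) = -0.585540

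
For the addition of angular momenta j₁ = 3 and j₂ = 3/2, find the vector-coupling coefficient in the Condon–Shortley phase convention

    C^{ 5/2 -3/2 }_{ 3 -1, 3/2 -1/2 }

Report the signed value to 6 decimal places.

triangle: 2!*4!*1!/8! = 48/40320
(j±m)!: 2!*4!*1!*2!*1!*4! = 2304
prefactor² = (2J+1)*Δ*N² = 576/35
  k=0: +1/(0!*2!*4!*1!*0!*0!) = 1/48
  k=1: −1/(1!*1!*3!*0!*1!*1!) = -1/6
Σ = -7/48  ⇒  CG² = 576/35*(-7/48)² = 7/20
CG = −√(7/20) = -0.591608

−√(7/20) = -0.591608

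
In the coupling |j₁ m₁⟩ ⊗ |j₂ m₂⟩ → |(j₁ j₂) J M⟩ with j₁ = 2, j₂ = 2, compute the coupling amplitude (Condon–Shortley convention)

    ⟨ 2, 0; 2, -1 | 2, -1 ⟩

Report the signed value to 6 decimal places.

−√(1/14) ≈ -0.267261

j₁+j₂−J=2  J+j₁−j₂=2  J−j₁+j₂=2  j₁+j₂+J+1=7
(j₁±m₁, j₂±m₂, J±M) = (2,2,1,3,1,3)
P² = 8/7
sum k=0..1:
  [0] +1/4 = 1/4
  [1] −1/2 = -1/2
S = -1/4
C² = P²·S² = 1/14 ; C = -0.267261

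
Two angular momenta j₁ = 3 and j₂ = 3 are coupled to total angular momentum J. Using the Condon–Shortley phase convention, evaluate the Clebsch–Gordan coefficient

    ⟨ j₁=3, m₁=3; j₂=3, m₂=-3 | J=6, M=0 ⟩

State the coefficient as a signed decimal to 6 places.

+√(1/924) = +0.032898

triangle: 0!·6!·6!/13! = 518400/6227020800
(j±m)!: 6!·0!·0!·6!·6!·6! = 268738560000
prefactor² = (2J+1)·Δ·N² = 22394880000/77
  k=0: +1/(0!·0!·0!·0!·6!·6!) = 1/518400
Σ = 1/518400  ⇒  CG² = 22394880000/77·1/518400² = 1/924
CG = +√(1/924) = +0.032898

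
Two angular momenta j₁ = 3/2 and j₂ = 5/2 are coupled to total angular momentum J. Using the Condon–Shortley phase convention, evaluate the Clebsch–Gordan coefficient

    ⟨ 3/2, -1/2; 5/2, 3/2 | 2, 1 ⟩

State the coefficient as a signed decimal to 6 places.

+√(1/42) = +0.154303

j₁+j₂−J=2  J+j₁−j₂=1  J−j₁+j₂=3  j₁+j₂+J+1=7
(j₁±m₁, j₂±m₂, J±M) = (1,2,4,1,3,1)
P² = 24/7
sum k=1..2:
  [1] −1/6 = -1/6
  [2] +1/4 = 1/4
S = 1/12
C² = P²·S² = 1/42 ; C = +0.154303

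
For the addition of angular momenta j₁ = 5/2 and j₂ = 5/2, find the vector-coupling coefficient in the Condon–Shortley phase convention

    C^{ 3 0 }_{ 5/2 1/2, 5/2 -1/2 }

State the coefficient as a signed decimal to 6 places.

−√(4/45) ≈ -0.298142

j₁+j₂−J=2  J+j₁−j₂=3  J−j₁+j₂=3  j₁+j₂+J+1=9
(j₁±m₁, j₂±m₂, J±M) = (3,2,2,3,3,3)
P² = 36/5
sum k=0..2:
  [0] +1/8 = 1/8
  [1] −1/4 = -1/4
  [2] +1/72 = 1/72
S = -1/9
C² = P²·S² = 4/45 ; C = -0.298142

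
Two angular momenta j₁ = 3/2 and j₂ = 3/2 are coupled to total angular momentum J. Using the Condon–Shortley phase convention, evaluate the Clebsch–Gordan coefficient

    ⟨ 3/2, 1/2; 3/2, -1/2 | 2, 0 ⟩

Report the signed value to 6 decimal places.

j₁+j₂−J=1  J+j₁−j₂=2  J−j₁+j₂=2  j₁+j₂+J+1=6
(j₁±m₁, j₂±m₂, J±M) = (2,1,1,2,2,2)
P² = 4/9
sum k=0..1:
  [0] +1/1 = 1
  [1] −1/4 = -1/4
S = 3/4
C² = P²·S² = 1/4 ; C = +0.500000

+0.500000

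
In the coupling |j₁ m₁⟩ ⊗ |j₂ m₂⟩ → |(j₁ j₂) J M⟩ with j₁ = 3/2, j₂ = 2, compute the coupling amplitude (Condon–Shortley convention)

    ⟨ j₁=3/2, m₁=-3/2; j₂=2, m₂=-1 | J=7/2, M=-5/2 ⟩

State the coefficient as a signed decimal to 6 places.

j₁+j₂−J=0  J+j₁−j₂=3  J−j₁+j₂=4  j₁+j₂+J+1=8
(j₁±m₁, j₂±m₂, J±M) = (0,3,1,3,1,6)
P² = 5184/7
sum k=0..0:
  [0] +1/36 = 1/36
S = 1/36
C² = P²·S² = 4/7 ; C = +0.755929

+0.755929  (= +√(4/7))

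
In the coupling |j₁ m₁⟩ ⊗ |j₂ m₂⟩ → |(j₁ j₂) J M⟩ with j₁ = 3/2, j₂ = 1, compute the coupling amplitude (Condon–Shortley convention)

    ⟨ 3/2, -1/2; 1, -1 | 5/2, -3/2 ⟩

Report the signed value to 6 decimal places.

j₁+j₂−J=0  J+j₁−j₂=3  J−j₁+j₂=2  j₁+j₂+J+1=6
(j₁±m₁, j₂±m₂, J±M) = (1,2,0,2,1,4)
P² = 48/5
sum k=0..0:
  [0] +1/4 = 1/4
S = 1/4
C² = P²·S² = 3/5 ; C = +0.774597

+0.774597  (= +√(3/5))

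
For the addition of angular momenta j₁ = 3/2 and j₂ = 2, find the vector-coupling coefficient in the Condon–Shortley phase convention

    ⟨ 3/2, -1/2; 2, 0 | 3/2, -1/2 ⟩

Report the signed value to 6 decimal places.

triangle: 2!·1!·2!/6! = 4/720
(j±m)!: 1!·2!·2!·2!·1!·2! = 16
prefactor² = (2J+1)·Δ·N² = 16/45
  k=1: −1/(1!·1!·1!·1!·0!·1!) = -1
  k=2: +1/(2!·0!·0!·0!·1!·2!) = 1/4
Σ = -3/4  ⇒  CG² = 16/45·(-3/4)² = 1/5
CG = −√(1/5) = -0.447214

-0.447214  (= −√(1/5))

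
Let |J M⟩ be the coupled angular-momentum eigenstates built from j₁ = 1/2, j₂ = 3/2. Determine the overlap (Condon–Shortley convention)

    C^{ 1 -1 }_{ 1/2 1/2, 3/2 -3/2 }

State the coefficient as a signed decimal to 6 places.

√[3·1!0!2!/4! · 1!0!0!3!0!2!] = √(3)
  +(−1)^0/∏(0,1,0,0,0,2)! = 1/2  (running 1/2)
⟨..|..⟩ = √(3)·(1/2) = +0.866025

+√(3/4) ≈ +0.866025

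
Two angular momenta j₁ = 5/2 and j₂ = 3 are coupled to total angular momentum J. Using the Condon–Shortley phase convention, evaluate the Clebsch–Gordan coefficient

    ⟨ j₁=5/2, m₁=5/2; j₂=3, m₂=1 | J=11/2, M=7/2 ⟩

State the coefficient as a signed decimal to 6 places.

triangle: 0!·5!·6!/12! = 86400/479001600
(j±m)!: 5!·0!·4!·2!·9!·2! = 4180377600
prefactor² = (2J+1)·Δ·N² = 99532800/11
  k=0: +1/(0!·0!·0!·4!·5!·2!) = 1/5760
Σ = 1/5760  ⇒  CG² = 99532800/11·1/5760² = 3/11
CG = +√(3/11) = +0.522233

+0.522233  (= +√(3/11))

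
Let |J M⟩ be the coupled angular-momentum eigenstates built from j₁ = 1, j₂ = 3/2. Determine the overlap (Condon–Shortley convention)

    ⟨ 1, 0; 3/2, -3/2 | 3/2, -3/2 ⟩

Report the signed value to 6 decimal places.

triangle: 1!*1!*2!/5! = 2/120
(j±m)!: 1!*1!*0!*3!*0!*3! = 36
prefactor² = (2J+1)*Δ*N² = 12/5
  k=0: +1/(0!*1!*1!*0!*0!*2!) = 1/2
Σ = 1/2  ⇒  CG² = 12/5*1/2² = 3/5
CG = +√(3/5) = +0.774597

+√(3/5) = +0.774597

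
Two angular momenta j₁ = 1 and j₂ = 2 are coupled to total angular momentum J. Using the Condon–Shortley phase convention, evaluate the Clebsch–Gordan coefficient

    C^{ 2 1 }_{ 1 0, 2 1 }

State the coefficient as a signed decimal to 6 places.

triangle: 1!*1!*3!/6! = 6/720
(j±m)!: 1!*1!*3!*1!*3!*1! = 36
prefactor² = (2J+1)*Δ*N² = 3/2
  k=0: +1/(0!*1!*1!*3!*0!*0!) = 1/6
  k=1: −1/(1!*0!*0!*2!*1!*1!) = -1/2
Σ = -1/3  ⇒  CG² = 3/2*(-1/3)² = 1/6
CG = −√(1/6) = -0.408248

−√(1/6) = -0.408248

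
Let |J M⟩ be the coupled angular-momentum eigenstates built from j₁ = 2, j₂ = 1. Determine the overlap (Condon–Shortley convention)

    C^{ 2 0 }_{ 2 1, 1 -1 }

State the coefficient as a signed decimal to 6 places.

+0.707107  (= +√(1/2))

√[5·1!3!1!/6! · 3!1!0!2!2!2!] = √(2)
  +(−1)^0/∏(0,1,1,0,2,1)! = 1/2  (running 1/2)
⟨..|..⟩ = √(2)·(1/2) = +0.707107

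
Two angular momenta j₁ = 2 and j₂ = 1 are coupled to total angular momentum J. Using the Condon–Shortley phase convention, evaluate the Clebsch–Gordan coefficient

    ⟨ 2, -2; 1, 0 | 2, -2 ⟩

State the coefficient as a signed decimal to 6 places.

−√(2/3) = -0.816497

j₁+j₂−J=1  J+j₁−j₂=3  J−j₁+j₂=1  j₁+j₂+J+1=6
(j₁±m₁, j₂±m₂, J±M) = (0,4,1,1,0,4)
P² = 24
sum k=1..1:
  [1] −1/6 = -1/6
S = -1/6
C² = P²·S² = 2/3 ; C = -0.816497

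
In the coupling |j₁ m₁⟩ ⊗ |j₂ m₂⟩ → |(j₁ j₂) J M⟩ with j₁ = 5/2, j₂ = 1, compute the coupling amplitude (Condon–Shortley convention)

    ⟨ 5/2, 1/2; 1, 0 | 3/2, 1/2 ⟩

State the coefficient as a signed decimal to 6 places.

√[4·2!3!0!/6! · 3!2!1!1!2!1!] = √(8/5)
  +(−1)^1/∏(1,1,1,0,2,0)! = -1/2  (running -1/2)
⟨..|..⟩ = √(8/5)·(-1/2) = -0.632456

-0.632456  (= −√(2/5))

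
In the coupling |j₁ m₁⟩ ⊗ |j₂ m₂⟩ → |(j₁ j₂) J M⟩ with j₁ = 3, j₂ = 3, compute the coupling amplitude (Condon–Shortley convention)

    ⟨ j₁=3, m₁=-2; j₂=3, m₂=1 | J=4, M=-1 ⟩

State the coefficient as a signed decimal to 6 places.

j₁+j₂−J=2  J+j₁−j₂=4  J−j₁+j₂=4  j₁+j₂+J+1=11
(j₁±m₁, j₂±m₂, J±M) = (1,5,4,2,3,5)
P² = 82944/77
sum k=1..2:
  [1] −1/144 = -1/144
  [2] +1/48 = 1/48
S = 1/72
C² = P²·S² = 16/77 ; C = +0.455842

+√(16/77) ≈ +0.455842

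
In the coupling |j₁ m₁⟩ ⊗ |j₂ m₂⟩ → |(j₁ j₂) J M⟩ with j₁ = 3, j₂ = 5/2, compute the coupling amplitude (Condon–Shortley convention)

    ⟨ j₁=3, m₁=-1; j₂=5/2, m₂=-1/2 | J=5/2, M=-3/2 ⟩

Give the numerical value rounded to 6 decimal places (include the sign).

+√(1/35) ≈ +0.169031

√[6·3!3!2!/9! · 2!4!2!3!1!4!] = √(576/35)
  +(−1)^1/∏(1,2,3,1,0,1)! = -1/12  (running -1/12)
  +(−1)^2/∏(2,1,2,0,1,2)! = 1/8  (running 1/24)
⟨..|..⟩ = √(576/35)·(1/24) = +0.169031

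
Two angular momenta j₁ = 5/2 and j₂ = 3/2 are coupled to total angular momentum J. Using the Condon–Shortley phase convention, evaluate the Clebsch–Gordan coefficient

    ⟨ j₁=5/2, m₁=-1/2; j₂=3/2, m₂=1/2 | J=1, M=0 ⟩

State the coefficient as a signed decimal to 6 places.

j₁+j₂−J=3  J+j₁−j₂=2  J−j₁+j₂=0  j₁+j₂+J+1=6
(j₁±m₁, j₂±m₂, J±M) = (2,3,2,1,1,1)
P² = 6/5
sum k=2..2:
  [2] +1/2 = 1/2
S = 1/2
C² = P²·S² = 3/10 ; C = +0.547723

+0.547723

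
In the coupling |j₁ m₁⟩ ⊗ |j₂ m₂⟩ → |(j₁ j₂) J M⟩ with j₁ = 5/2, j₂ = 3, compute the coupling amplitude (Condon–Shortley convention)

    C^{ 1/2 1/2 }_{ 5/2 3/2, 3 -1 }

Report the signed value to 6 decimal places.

−√(2/21) = -0.308607

j₁+j₂−J=5  J+j₁−j₂=0  J−j₁+j₂=1  j₁+j₂+J+1=7
(j₁±m₁, j₂±m₂, J±M) = (4,1,2,4,1,0)
P² = 384/7
sum k=1..1:
  [1] −1/24 = -1/24
S = -1/24
C² = P²·S² = 2/21 ; C = -0.308607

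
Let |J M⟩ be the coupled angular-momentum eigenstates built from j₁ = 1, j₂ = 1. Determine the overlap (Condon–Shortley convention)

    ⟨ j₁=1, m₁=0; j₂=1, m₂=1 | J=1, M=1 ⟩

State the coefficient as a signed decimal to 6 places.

triangle: 1!*1!*1!/4! = 1/24
(j±m)!: 1!*1!*2!*0!*2!*0! = 4
prefactor² = (2J+1)*Δ*N² = 1/2
  k=1: −1/(1!*0!*0!*1!*1!*0!) = -1
Σ = -1  ⇒  CG² = 1/2*(-1)² = 1/2
CG = −√(1/2) = -0.707107

−√(1/2) ≈ -0.707107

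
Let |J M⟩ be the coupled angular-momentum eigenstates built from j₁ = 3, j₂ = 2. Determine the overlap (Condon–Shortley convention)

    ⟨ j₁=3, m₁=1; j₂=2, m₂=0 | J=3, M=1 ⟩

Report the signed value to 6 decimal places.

√[7·2!4!2!/9! · 4!2!2!2!4!2!] = √(256/15)
  +(−1)^0/∏(0,2,2,2,2,0)! = 1/16  (running 1/16)
  +(−1)^1/∏(1,1,1,1,3,1)! = -1/6  (running -5/48)
  +(−1)^2/∏(2,0,0,0,4,2)! = 1/96  (running -3/32)
⟨..|..⟩ = √(256/15)·(-3/32) = -0.387298

−√(3/20) = -0.387298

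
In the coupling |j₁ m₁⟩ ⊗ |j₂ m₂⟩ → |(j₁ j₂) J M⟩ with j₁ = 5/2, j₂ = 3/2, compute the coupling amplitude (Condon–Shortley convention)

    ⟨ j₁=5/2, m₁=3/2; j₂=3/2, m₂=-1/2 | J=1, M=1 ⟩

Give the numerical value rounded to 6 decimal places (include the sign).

-0.547723  (= −√(3/10))

j₁+j₂−J=3  J+j₁−j₂=2  J−j₁+j₂=0  j₁+j₂+J+1=6
(j₁±m₁, j₂±m₂, J±M) = (4,1,1,2,2,0)
P² = 24/5
sum k=1..1:
  [1] −1/4 = -1/4
S = -1/4
C² = P²·S² = 3/10 ; C = -0.547723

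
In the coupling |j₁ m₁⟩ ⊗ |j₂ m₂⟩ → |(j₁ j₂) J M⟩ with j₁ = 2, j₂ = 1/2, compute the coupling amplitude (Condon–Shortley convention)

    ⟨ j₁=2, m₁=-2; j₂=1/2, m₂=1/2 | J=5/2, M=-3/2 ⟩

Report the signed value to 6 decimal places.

+0.447214

j₁+j₂−J=0  J+j₁−j₂=4  J−j₁+j₂=1  j₁+j₂+J+1=6
(j₁±m₁, j₂±m₂, J±M) = (0,4,1,0,1,4)
P² = 576/5
sum k=0..0:
  [0] +1/24 = 1/24
S = 1/24
C² = P²·S² = 1/5 ; C = +0.447214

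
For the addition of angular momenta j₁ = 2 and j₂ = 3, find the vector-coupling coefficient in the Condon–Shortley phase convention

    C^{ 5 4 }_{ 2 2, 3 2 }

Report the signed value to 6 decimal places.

j₁+j₂−J=0  J+j₁−j₂=4  J−j₁+j₂=6  j₁+j₂+J+1=11
(j₁±m₁, j₂±m₂, J±M) = (4,0,5,1,9,1)
P² = 4976640
sum k=0..0:
  [0] +1/2880 = 1/2880
S = 1/2880
C² = P²·S² = 3/5 ; C = +0.774597

+0.774597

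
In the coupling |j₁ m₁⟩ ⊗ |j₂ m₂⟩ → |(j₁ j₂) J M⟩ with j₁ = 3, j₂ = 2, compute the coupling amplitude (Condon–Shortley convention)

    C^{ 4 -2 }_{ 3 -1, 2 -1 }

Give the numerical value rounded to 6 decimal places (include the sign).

√[9·1!5!3!/10! · 2!4!1!3!2!6!] = √(5184/7)
  +(−1)^0/∏(0,1,4,1,1,2)! = 1/48  (running 1/48)
  +(−1)^1/∏(1,0,3,0,2,3)! = -1/72  (running 1/144)
⟨..|..⟩ = √(5184/7)·(1/144) = +0.188982

+√(1/28) ≈ +0.188982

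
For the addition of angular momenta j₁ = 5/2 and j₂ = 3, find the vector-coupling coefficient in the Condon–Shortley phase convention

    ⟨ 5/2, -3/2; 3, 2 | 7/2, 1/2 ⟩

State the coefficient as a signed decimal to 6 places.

+√(20/63) = +0.563436

√[8·2!3!4!/10! · 1!4!5!1!4!3!] = √(9216/35)
  +(−1)^1/∏(1,1,3,4,0,0)! = -1/144  (running -1/144)
  +(−1)^2/∏(2,0,2,3,1,1)! = 1/24  (running 5/144)
⟨..|..⟩ = √(9216/35)·(5/144) = +0.563436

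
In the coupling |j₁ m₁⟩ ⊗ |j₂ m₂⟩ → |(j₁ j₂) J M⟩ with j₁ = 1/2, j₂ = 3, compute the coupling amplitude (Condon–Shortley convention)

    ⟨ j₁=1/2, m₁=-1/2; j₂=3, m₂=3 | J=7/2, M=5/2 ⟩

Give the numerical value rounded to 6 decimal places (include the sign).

+0.377964  (= +√(1/7))

triangle: 0!×1!×6!/8! = 720/40320
(j±m)!: 0!×1!×6!×0!×6!×1! = 518400
prefactor² = (2J+1)×Δ×N² = 518400/7
  k=0: +1/(0!×0!×1!×6!×0!×0!) = 1/720
Σ = 1/720  ⇒  CG² = 518400/7×1/720² = 1/7
CG = +√(1/7) = +0.377964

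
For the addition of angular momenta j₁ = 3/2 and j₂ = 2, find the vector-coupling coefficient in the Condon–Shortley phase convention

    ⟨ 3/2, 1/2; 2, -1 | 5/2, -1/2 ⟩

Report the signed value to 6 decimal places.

√[6·1!2!3!/7! · 2!1!1!3!2!3!] = √(72/35)
  +(−1)^0/∏(0,1,1,1,1,2)! = 1/2  (running 1/2)
  +(−1)^1/∏(1,0,0,0,2,3)! = -1/12  (running 5/12)
⟨..|..⟩ = √(72/35)·(5/12) = +0.597614

+0.597614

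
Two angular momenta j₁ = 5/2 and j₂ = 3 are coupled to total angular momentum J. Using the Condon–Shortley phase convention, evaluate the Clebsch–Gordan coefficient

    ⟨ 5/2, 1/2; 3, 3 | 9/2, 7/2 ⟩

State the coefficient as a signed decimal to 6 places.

−√(16/33) ≈ -0.696311

j₁+j₂−J=1  J+j₁−j₂=4  J−j₁+j₂=5  j₁+j₂+J+1=11
(j₁±m₁, j₂±m₂, J±M) = (3,2,6,0,8,1)
P² = 2764800/11
sum k=1..1:
  [1] −1/720 = -1/720
S = -1/720
C² = P²·S² = 16/33 ; C = -0.696311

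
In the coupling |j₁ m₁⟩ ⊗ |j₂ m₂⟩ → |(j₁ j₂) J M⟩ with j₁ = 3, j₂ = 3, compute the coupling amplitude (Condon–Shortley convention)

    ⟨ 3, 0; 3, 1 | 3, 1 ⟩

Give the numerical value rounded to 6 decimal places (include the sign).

√[7·3!3!3!/10! · 3!3!4!2!4!2!] = √(864/25)
  +(−1)^1/∏(1,2,2,3,1,0)! = -1/24  (running -1/24)
  +(−1)^2/∏(2,1,1,2,2,1)! = 1/8  (running 1/12)
  +(−1)^3/∏(3,0,0,1,3,2)! = -1/72  (running 5/72)
⟨..|..⟩ = √(864/25)·(5/72) = +0.408248

+√(1/6) = +0.408248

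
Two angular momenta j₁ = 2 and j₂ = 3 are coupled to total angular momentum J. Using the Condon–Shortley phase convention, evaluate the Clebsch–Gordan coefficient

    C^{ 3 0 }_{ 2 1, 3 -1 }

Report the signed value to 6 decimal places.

triangle: 2!*2!*4!/9! = 96/362880
(j±m)!: 3!*1!*2!*4!*3!*3! = 10368
prefactor² = (2J+1)*Δ*N² = 96/5
  k=0: +1/(0!*2!*1!*2!*1!*2!) = 1/8
  k=1: −1/(1!*1!*0!*1!*2!*3!) = -1/12
Σ = 1/24  ⇒  CG² = 96/5*1/24² = 1/30
CG = +√(1/30) = +0.182574

+0.182574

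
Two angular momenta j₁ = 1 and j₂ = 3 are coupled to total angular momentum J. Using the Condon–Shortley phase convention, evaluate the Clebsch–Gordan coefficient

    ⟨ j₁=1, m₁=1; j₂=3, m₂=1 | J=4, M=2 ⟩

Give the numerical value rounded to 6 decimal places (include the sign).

√[9·0!2!6!/9! · 2!0!4!2!6!2!] = √(34560/7)
  +(−1)^0/∏(0,0,0,4,2,2)! = 1/96  (running 1/96)
⟨..|..⟩ = √(34560/7)·(1/96) = +0.731925

+√(15/28) = +0.731925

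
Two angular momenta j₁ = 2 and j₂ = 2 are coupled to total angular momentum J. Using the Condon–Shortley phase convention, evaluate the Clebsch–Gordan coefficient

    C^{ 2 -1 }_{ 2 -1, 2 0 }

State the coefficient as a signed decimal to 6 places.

−√(1/14) ≈ -0.267261

triangle: 2!·2!·2!/7! = 8/5040
(j±m)!: 1!·3!·2!·2!·1!·3! = 144
prefactor² = (2J+1)·Δ·N² = 8/7
  k=1: −1/(1!·1!·2!·1!·0!·1!) = -1/2
  k=2: +1/(2!·0!·1!·0!·1!·2!) = 1/4
Σ = -1/4  ⇒  CG² = 8/7·(-1/4)² = 1/14
CG = −√(1/14) = -0.267261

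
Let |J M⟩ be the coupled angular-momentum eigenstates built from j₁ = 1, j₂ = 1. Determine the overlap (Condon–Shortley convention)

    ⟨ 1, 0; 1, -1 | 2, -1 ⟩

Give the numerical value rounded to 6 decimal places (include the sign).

j₁+j₂−J=0  J+j₁−j₂=2  J−j₁+j₂=2  j₁+j₂+J+1=5
(j₁±m₁, j₂±m₂, J±M) = (1,1,0,2,1,3)
P² = 2
sum k=0..0:
  [0] +1/2 = 1/2
S = 1/2
C² = P²·S² = 1/2 ; C = +0.707107

+0.707107  (= +√(1/2))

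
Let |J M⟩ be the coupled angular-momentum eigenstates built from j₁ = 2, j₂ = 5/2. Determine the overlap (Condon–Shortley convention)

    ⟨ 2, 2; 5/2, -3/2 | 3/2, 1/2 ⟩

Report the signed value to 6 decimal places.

√[4·3!1!2!/7! · 4!0!1!4!2!1!] = √(384/35)
  +(−1)^0/∏(0,3,0,1,1,1)! = 1/6  (running 1/6)
⟨..|..⟩ = √(384/35)·(1/6) = +0.552052

+√(32/105) ≈ +0.552052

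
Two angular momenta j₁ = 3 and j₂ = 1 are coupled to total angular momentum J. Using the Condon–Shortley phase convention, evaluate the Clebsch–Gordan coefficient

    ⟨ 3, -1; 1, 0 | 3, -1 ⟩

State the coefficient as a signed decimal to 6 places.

√[7·1!5!1!/8! · 2!4!1!1!2!4!] = √(48)
  +(−1)^0/∏(0,1,4,1,1,0)! = 1/24  (running 1/24)
  +(−1)^1/∏(1,0,3,0,2,1)! = -1/12  (running -1/24)
⟨..|..⟩ = √(48)·(-1/24) = -0.288675

−√(1/12) ≈ -0.288675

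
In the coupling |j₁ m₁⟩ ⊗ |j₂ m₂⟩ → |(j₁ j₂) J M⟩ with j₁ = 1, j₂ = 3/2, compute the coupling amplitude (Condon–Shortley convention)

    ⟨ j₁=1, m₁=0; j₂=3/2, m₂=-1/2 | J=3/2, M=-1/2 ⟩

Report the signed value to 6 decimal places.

+0.258199  (= +√(1/15))

triangle: 1!×1!×2!/5! = 2/120
(j±m)!: 1!×1!×1!×2!×1!×2! = 4
prefactor² = (2J+1)×Δ×N² = 4/15
  k=0: +1/(0!×1!×1!×1!×0!×1!) = 1
  k=1: −1/(1!×0!×0!×0!×1!×2!) = -1/2
Σ = 1/2  ⇒  CG² = 4/15×1/2² = 1/15
CG = +√(1/15) = +0.258199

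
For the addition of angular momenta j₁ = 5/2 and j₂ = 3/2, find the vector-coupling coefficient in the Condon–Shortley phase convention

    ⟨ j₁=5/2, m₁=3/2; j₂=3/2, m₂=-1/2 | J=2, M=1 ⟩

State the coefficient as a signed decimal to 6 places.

+√(1/42) = +0.154303

j₁+j₂−J=2  J+j₁−j₂=3  J−j₁+j₂=1  j₁+j₂+J+1=7
(j₁±m₁, j₂±m₂, J±M) = (4,1,1,2,3,1)
P² = 24/7
sum k=0..1:
  [0] +1/4 = 1/4
  [1] −1/6 = -1/6
S = 1/12
C² = P²·S² = 1/42 ; C = +0.154303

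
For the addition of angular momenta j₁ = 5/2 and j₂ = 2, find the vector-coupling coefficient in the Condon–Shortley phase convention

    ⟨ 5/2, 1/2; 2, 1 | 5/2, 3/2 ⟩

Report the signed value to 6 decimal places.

-0.414039

j₁+j₂−J=2  J+j₁−j₂=3  J−j₁+j₂=2  j₁+j₂+J+1=8
(j₁±m₁, j₂±m₂, J±M) = (3,2,3,1,4,1)
P² = 216/35
sum k=1..2:
  [1] −1/4 = -1/4
  [2] +1/12 = 1/12
S = -1/6
C² = P²·S² = 6/35 ; C = -0.414039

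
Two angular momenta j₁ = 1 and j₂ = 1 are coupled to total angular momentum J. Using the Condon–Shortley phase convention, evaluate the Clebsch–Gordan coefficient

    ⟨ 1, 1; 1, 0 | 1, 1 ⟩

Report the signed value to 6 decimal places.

+√(1/2) ≈ +0.707107

j₁+j₂−J=1  J+j₁−j₂=1  J−j₁+j₂=1  j₁+j₂+J+1=4
(j₁±m₁, j₂±m₂, J±M) = (2,0,1,1,2,0)
P² = 1/2
sum k=0..0:
  [0] +1/1 = 1
S = 1
C² = P²·S² = 1/2 ; C = +0.707107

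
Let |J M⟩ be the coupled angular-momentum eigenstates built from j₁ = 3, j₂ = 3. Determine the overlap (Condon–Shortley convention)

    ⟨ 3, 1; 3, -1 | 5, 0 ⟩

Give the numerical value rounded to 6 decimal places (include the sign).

√[11·1!5!5!/12! · 4!2!2!4!5!5!] = √(76800/7)
  +(−1)^0/∏(0,1,2,2,3,3)! = 1/144  (running 1/144)
  +(−1)^1/∏(1,0,1,1,4,4)! = -1/576  (running 1/192)
⟨..|..⟩ = √(76800/7)·(1/192) = +0.545545

+√(25/84) = +0.545545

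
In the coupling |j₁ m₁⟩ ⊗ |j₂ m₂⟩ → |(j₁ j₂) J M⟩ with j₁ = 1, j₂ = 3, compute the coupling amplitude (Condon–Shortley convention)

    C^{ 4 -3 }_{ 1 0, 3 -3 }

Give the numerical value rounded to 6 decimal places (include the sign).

+√(1/4) ≈ +0.500000

√[9·0!2!6!/9! · 1!1!0!6!1!7!] = √(129600)
  +(−1)^0/∏(0,0,1,0,1,6)! = 1/720  (running 1/720)
⟨..|..⟩ = √(129600)·(1/720) = +0.500000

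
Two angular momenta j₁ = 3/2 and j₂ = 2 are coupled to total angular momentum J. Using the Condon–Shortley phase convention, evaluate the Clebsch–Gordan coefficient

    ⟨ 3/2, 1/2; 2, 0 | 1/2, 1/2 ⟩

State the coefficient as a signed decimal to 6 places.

-0.447214

triangle: 3!·0!·1!/5! = 6/120
(j±m)!: 2!·1!·2!·2!·1!·0! = 8
prefactor² = (2J+1)·Δ·N² = 4/5
  k=1: −1/(1!·2!·0!·1!·0!·0!) = -1/2
Σ = -1/2  ⇒  CG² = 4/5·(-1/2)² = 1/5
CG = −√(1/5) = -0.447214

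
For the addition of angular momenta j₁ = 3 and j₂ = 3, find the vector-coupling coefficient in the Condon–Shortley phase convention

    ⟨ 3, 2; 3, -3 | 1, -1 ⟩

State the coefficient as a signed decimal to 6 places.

j₁+j₂−J=5  J+j₁−j₂=1  J−j₁+j₂=1  j₁+j₂+J+1=8
(j₁±m₁, j₂±m₂, J±M) = (5,1,0,6,0,2)
P² = 10800/7
sum k=0..0:
  [0] +1/120 = 1/120
S = 1/120
C² = P²·S² = 3/28 ; C = +0.327327

+√(3/28) = +0.327327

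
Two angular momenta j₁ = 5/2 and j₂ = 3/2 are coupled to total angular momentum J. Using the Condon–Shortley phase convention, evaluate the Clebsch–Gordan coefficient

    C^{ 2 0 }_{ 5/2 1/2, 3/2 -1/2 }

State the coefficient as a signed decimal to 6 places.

√[5·2!3!1!/7! · 3!2!1!2!2!2!] = √(8/7)
  +(−1)^0/∏(0,2,2,1,1,0)! = 1/4  (running 1/4)
  +(−1)^1/∏(1,1,1,0,2,1)! = -1/2  (running -1/4)
⟨..|..⟩ = √(8/7)·(-1/4) = -0.267261

-0.267261  (= −√(1/14))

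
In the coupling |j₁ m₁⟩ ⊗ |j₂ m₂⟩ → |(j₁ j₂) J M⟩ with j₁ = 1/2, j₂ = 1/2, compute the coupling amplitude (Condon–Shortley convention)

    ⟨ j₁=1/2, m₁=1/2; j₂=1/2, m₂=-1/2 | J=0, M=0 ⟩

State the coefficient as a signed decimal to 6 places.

j₁+j₂−J=1  J+j₁−j₂=0  J−j₁+j₂=0  j₁+j₂+J+1=2
(j₁±m₁, j₂±m₂, J±M) = (1,0,0,1,0,0)
P² = 1/2
sum k=0..0:
  [0] +1/1 = 1
S = 1
C² = P²·S² = 1/2 ; C = +0.707107

+0.707107  (= +√(1/2))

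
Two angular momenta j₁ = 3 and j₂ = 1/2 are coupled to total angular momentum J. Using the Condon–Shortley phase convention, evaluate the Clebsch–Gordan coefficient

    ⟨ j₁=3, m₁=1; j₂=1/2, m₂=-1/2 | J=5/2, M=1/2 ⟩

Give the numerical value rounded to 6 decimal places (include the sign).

√[6·1!5!0!/7! · 4!2!0!1!3!2!] = √(576/7)
  +(−1)^0/∏(0,1,2,0,3,0)! = 1/12  (running 1/12)
⟨..|..⟩ = √(576/7)·(1/12) = +0.755929

+√(4/7) ≈ +0.755929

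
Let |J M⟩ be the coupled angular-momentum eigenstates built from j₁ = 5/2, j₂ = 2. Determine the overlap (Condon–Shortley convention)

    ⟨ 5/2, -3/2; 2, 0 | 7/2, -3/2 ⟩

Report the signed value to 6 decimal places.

j₁+j₂−J=1  J+j₁−j₂=4  J−j₁+j₂=3  j₁+j₂+J+1=9
(j₁±m₁, j₂±m₂, J±M) = (1,4,2,2,2,5)
P² = 512/7
sum k=0..1:
  [0] +1/48 = 1/48
  [1] −1/12 = -1/12
S = -1/16
C² = P²·S² = 2/7 ; C = -0.534522

-0.534522  (= −√(2/7))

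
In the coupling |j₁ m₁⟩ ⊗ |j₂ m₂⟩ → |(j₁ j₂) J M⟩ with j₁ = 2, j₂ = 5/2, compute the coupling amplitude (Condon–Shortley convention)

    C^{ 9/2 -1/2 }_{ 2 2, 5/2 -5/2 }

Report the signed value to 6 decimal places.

triangle: 0!·4!·5!/10! = 2880/3628800
(j±m)!: 4!·0!·0!·5!·4!·5! = 8294400
prefactor² = (2J+1)·Δ·N² = 460800/7
  k=0: +1/(0!·0!·0!·0!·4!·5!) = 1/2880
Σ = 1/2880  ⇒  CG² = 460800/7·1/2880² = 1/126
CG = +√(1/126) = +0.089087

+√(1/126) ≈ +0.089087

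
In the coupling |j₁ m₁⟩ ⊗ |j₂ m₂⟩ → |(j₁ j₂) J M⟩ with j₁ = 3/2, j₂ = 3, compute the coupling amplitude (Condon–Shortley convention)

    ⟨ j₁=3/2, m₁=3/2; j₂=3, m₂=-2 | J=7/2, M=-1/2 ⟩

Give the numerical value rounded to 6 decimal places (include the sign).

√[8·1!2!5!/9! · 3!0!1!5!3!4!] = √(3840/7)
  +(−1)^0/∏(0,1,0,1,2,4)! = 1/48  (running 1/48)
⟨..|..⟩ = √(3840/7)·(1/48) = +0.487950

+0.487950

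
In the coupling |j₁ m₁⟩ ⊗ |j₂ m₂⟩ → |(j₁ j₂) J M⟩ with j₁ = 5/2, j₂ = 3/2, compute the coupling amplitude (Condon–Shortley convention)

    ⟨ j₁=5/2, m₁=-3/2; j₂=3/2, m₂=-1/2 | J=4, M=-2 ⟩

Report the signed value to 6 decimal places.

j₁+j₂−J=0  J+j₁−j₂=5  J−j₁+j₂=3  j₁+j₂+J+1=9
(j₁±m₁, j₂±m₂, J±M) = (1,4,1,2,2,6)
P² = 8640/7
sum k=0..0:
  [0] +1/48 = 1/48
S = 1/48
C² = P²·S² = 15/28 ; C = +0.731925

+√(15/28) = +0.731925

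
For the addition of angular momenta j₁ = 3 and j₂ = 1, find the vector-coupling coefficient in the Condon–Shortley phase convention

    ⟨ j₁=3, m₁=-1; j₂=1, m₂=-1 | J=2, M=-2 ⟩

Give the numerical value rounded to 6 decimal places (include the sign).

j₁+j₂−J=2  J+j₁−j₂=4  J−j₁+j₂=0  j₁+j₂+J+1=7
(j₁±m₁, j₂±m₂, J±M) = (2,4,0,2,0,4)
P² = 768/7
sum k=0..0:
  [0] +1/48 = 1/48
S = 1/48
C² = P²·S² = 1/21 ; C = +0.218218

+0.218218  (= +√(1/21))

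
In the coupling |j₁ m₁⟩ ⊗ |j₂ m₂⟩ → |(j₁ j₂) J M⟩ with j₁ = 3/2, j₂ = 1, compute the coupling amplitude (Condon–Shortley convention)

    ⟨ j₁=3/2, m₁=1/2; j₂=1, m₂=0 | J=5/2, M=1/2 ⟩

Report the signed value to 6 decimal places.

+0.774597

√[6·0!3!2!/6! · 2!1!1!1!3!2!] = √(12/5)
  +(−1)^0/∏(0,0,1,1,2,1)! = 1/2  (running 1/2)
⟨..|..⟩ = √(12/5)·(1/2) = +0.774597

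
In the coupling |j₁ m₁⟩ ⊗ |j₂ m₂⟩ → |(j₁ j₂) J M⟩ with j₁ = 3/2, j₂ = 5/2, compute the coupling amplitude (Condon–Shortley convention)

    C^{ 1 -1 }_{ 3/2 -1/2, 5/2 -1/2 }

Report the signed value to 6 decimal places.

+0.387298  (= +√(3/20))

triangle: 3!*0!*2!/6! = 12/720
(j±m)!: 1!*2!*2!*3!*0!*2! = 48
prefactor² = (2J+1)*Δ*N² = 12/5
  k=2: +1/(2!*1!*0!*0!*0!*2!) = 1/4
Σ = 1/4  ⇒  CG² = 12/5*1/4² = 3/20
CG = +√(3/20) = +0.387298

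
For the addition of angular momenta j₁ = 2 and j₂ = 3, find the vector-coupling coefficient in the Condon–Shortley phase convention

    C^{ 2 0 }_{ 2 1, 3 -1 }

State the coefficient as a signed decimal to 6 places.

−√(1/7) ≈ -0.377964

j₁+j₂−J=3  J+j₁−j₂=1  J−j₁+j₂=3  j₁+j₂+J+1=8
(j₁±m₁, j₂±m₂, J±M) = (3,1,2,4,2,2)
P² = 36/7
sum k=0..1:
  [0] +1/12 = 1/12
  [1] −1/4 = -1/4
S = -1/6
C² = P²·S² = 1/7 ; C = -0.377964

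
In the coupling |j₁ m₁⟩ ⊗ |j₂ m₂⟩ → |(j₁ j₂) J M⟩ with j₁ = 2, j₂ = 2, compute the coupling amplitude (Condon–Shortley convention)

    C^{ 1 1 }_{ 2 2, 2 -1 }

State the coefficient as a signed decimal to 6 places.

+0.447214

triangle: 3!·1!·1!/6! = 6/720
(j±m)!: 4!·0!·1!·3!·2!·0! = 288
prefactor² = (2J+1)·Δ·N² = 36/5
  k=0: +1/(0!·3!·0!·1!·1!·0!) = 1/6
Σ = 1/6  ⇒  CG² = 36/5·1/6² = 1/5
CG = +√(1/5) = +0.447214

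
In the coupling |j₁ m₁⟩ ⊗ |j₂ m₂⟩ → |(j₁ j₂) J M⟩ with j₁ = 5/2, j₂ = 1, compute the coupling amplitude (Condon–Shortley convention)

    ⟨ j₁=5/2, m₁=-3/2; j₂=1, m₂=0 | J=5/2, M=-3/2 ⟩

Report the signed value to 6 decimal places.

√[6·1!4!1!/7! · 1!4!1!1!1!4!] = √(576/35)
  +(−1)^0/∏(0,1,4,1,0,0)! = 1/24  (running 1/24)
  +(−1)^1/∏(1,0,3,0,1,1)! = -1/6  (running -1/8)
⟨..|..⟩ = √(576/35)·(-1/8) = -0.507093

-0.507093  (= −√(9/35))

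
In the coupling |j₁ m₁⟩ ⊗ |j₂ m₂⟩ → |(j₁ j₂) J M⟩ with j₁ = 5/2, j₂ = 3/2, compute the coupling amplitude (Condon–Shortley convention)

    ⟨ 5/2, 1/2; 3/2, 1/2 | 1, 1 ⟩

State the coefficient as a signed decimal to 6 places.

j₁+j₂−J=3  J+j₁−j₂=2  J−j₁+j₂=0  j₁+j₂+J+1=6
(j₁±m₁, j₂±m₂, J±M) = (3,2,2,1,2,0)
P² = 12/5
sum k=2..2:
  [2] +1/4 = 1/4
S = 1/4
C² = P²·S² = 3/20 ; C = +0.387298

+√(3/20) ≈ +0.387298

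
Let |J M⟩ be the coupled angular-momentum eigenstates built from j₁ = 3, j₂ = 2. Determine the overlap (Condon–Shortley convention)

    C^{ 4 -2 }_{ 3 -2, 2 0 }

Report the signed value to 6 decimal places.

triangle: 1!·5!·3!/10! = 720/3628800
(j±m)!: 1!·5!·2!·2!·2!·6! = 691200
prefactor² = (2J+1)·Δ·N² = 8640/7
  k=0: +1/(0!·1!·5!·2!·0!·1!) = 1/240
  k=1: −1/(1!·0!·4!·1!·1!·2!) = -1/48
Σ = -1/60  ⇒  CG² = 8640/7·(-1/60)² = 12/35
CG = −√(12/35) = -0.585540

-0.585540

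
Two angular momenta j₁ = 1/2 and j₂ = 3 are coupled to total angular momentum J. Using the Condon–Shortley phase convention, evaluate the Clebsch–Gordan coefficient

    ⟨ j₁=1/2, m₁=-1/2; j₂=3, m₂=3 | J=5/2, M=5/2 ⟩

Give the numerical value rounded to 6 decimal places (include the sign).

√[6·1!0!5!/7! · 0!1!6!0!5!0!] = √(86400/7)
  +(−1)^1/∏(1,0,0,5,0,0)! = -1/120  (running -1/120)
⟨..|..⟩ = √(86400/7)·(-1/120) = -0.925820

−√(6/7) ≈ -0.925820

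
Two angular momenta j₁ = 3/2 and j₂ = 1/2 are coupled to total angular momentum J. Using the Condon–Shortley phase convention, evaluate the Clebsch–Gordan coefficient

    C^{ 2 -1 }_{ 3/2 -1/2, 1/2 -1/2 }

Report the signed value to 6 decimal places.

+0.866025

triangle: 0!·3!·1!/5! = 6/120
(j±m)!: 1!·2!·0!·1!·1!·3! = 12
prefactor² = (2J+1)·Δ·N² = 3
  k=0: +1/(0!·0!·2!·0!·1!·1!) = 1/2
Σ = 1/2  ⇒  CG² = 3·1/2² = 3/4
CG = +√(3/4) = +0.866025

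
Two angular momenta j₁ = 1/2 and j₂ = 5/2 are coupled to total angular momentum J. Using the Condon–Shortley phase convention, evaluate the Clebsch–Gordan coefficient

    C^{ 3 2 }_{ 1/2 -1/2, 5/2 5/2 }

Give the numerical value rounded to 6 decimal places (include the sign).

+√(1/6) = +0.408248

triangle: 0!×1!×5!/7! = 120/5040
(j±m)!: 0!×1!×5!×0!×5!×1! = 14400
prefactor² = (2J+1)×Δ×N² = 2400
  k=0: +1/(0!×0!×1!×5!×0!×0!) = 1/120
Σ = 1/120  ⇒  CG² = 2400×1/120² = 1/6
CG = +√(1/6) = +0.408248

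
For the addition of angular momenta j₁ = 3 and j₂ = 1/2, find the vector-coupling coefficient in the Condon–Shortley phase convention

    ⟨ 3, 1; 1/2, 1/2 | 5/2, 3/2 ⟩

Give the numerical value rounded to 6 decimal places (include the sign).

−√(2/7) ≈ -0.534522

triangle: 1!·5!·0!/7! = 120/5040
(j±m)!: 4!·2!·1!·0!·4!·1! = 1152
prefactor² = (2J+1)·Δ·N² = 1152/7
  k=1: −1/(1!·0!·1!·0!·4!·0!) = -1/24
Σ = -1/24  ⇒  CG² = 1152/7·(-1/24)² = 2/7
CG = −√(2/7) = -0.534522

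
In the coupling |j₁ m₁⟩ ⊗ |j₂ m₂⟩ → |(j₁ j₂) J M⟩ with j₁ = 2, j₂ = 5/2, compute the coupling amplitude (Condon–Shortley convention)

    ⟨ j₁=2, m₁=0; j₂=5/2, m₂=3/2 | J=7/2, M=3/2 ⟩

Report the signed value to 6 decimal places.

−√(2/7) ≈ -0.534522

j₁+j₂−J=1  J+j₁−j₂=3  J−j₁+j₂=4  j₁+j₂+J+1=9
(j₁±m₁, j₂±m₂, J±M) = (2,2,4,1,5,2)
P² = 512/7
sum k=0..1:
  [0] +1/48 = 1/48
  [1] −1/12 = -1/12
S = -1/16
C² = P²·S² = 2/7 ; C = -0.534522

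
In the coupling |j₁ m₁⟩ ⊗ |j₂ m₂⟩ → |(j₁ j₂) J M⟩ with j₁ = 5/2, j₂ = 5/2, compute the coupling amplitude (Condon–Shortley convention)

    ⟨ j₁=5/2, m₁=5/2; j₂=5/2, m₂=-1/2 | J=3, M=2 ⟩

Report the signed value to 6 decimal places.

+0.645497

j₁+j₂−J=2  J+j₁−j₂=3  J−j₁+j₂=3  j₁+j₂+J+1=9
(j₁±m₁, j₂±m₂, J±M) = (5,0,2,3,5,1)
P² = 240
sum k=0..0:
  [0] +1/24 = 1/24
S = 1/24
C² = P²·S² = 5/12 ; C = +0.645497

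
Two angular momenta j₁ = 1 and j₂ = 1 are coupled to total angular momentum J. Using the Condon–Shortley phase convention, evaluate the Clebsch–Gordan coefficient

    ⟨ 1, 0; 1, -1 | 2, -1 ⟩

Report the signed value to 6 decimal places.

triangle: 0!·2!·2!/5! = 4/120
(j±m)!: 1!·1!·0!·2!·1!·3! = 12
prefactor² = (2J+1)·Δ·N² = 2
  k=0: +1/(0!·0!·1!·0!·1!·2!) = 1/2
Σ = 1/2  ⇒  CG² = 2·1/2² = 1/2
CG = +√(1/2) = +0.707107

+0.707107  (= +√(1/2))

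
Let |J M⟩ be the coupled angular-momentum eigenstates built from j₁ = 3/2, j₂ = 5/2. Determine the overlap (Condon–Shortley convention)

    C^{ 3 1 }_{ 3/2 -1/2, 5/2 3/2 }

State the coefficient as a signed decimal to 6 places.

−√(49/120) = -0.639010

j₁+j₂−J=1  J+j₁−j₂=2  J−j₁+j₂=4  j₁+j₂+J+1=8
(j₁±m₁, j₂±m₂, J±M) = (1,2,4,1,4,2)
P² = 96/5
sum k=0..1:
  [0] +1/48 = 1/48
  [1] −1/6 = -1/6
S = -7/48
C² = P²·S² = 49/120 ; C = -0.639010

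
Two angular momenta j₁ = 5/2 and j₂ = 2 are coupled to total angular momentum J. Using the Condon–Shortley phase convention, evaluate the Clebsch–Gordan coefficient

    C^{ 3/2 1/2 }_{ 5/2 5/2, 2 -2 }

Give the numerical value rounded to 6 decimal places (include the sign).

triangle: 3!×2!×1!/7! = 12/5040
(j±m)!: 5!×0!×0!×4!×2!×1! = 5760
prefactor² = (2J+1)×Δ×N² = 384/7
  k=0: +1/(0!×3!×0!×0!×2!×1!) = 1/12
Σ = 1/12  ⇒  CG² = 384/7×1/12² = 8/21
CG = +√(8/21) = +0.617213

+0.617213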